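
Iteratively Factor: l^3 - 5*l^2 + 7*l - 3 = (l - 1)*(l^2 - 4*l + 3) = (l - 3)*(l - 1)*(l - 1)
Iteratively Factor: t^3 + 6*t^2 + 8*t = (t + 2)*(t^2 + 4*t) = t*(t + 2)*(t + 4)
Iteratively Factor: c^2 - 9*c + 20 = (c - 4)*(c - 5)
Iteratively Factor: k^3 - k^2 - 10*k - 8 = (k + 2)*(k^2 - 3*k - 4) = (k + 1)*(k + 2)*(k - 4)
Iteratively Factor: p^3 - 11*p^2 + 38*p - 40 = (p - 2)*(p^2 - 9*p + 20) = (p - 4)*(p - 2)*(p - 5)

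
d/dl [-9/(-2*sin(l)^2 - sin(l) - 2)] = -9*(4*sin(l) + 1)*cos(l)/(sin(l) - cos(2*l) + 3)^2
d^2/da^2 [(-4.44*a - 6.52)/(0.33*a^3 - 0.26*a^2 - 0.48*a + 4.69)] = (-2.901096*a^5 - 6.234624*a^4 + 6.943776*a^3 + 86.013552*a^2 + 23.179032*a - 38.896048)/(0.035937*a^9 - 0.084942*a^8 - 0.089892*a^7 + 1.761751*a^6 - 2.28366*a^5 - 3.685956*a^4 + 25.177419*a^3 - 13.91523*a^2 - 31.674384*a + 103.161709)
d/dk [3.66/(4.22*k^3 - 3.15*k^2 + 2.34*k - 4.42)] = (-46.3356*k^2 + 23.058*k - 8.5644)/(4.22*k^3 - 3.15*k^2 + 2.34*k - 4.42)^2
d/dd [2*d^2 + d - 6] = 4*d + 1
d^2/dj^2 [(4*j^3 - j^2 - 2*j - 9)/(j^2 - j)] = 2*(j^3 - 27*j^2 + 27*j - 9)/(j^3*(j^3 - 3*j^2 + 3*j - 1))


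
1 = 1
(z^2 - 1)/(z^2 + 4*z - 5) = (z + 1)/(z + 5)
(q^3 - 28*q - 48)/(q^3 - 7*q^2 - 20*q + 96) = (q^2 - 4*q - 12)/(q^2 - 11*q + 24)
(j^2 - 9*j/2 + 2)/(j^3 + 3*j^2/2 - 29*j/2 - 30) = (2*j - 1)/(2*j^2 + 11*j + 15)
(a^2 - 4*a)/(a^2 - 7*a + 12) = a/(a - 3)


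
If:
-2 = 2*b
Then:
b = -1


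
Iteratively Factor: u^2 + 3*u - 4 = (u + 4)*(u - 1)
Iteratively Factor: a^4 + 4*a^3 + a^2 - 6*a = (a)*(a^3 + 4*a^2 + a - 6) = a*(a + 2)*(a^2 + 2*a - 3) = a*(a - 1)*(a + 2)*(a + 3)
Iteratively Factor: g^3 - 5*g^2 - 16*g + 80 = (g + 4)*(g^2 - 9*g + 20) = (g - 4)*(g + 4)*(g - 5)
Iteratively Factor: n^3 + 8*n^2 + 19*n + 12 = (n + 1)*(n^2 + 7*n + 12) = (n + 1)*(n + 3)*(n + 4)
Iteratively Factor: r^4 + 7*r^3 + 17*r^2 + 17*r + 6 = (r + 1)*(r^3 + 6*r^2 + 11*r + 6) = (r + 1)^2*(r^2 + 5*r + 6) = (r + 1)^2*(r + 2)*(r + 3)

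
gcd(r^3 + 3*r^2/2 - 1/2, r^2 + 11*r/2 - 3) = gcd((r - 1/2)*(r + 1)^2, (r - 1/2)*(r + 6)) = r - 1/2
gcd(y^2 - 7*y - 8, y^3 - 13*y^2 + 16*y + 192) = y - 8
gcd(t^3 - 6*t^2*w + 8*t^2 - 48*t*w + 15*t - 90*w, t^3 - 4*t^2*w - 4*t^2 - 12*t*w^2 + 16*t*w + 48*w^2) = t - 6*w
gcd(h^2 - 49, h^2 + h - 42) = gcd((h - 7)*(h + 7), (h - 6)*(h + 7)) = h + 7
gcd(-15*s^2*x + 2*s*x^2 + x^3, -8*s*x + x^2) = x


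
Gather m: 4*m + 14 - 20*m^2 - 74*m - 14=-20*m^2 - 70*m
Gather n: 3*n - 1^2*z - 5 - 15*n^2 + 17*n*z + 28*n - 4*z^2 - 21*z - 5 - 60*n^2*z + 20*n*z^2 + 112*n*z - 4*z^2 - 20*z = n^2*(-60*z - 15) + n*(20*z^2 + 129*z + 31) - 8*z^2 - 42*z - 10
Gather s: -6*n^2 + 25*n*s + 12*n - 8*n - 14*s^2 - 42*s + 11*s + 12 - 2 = -6*n^2 + 4*n - 14*s^2 + s*(25*n - 31) + 10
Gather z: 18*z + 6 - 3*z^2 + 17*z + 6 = -3*z^2 + 35*z + 12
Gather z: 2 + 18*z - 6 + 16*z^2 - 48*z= 16*z^2 - 30*z - 4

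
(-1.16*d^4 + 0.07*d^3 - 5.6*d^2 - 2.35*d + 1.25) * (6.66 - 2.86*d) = 3.3176*d^5 - 7.9258*d^4 + 16.4822*d^3 - 30.575*d^2 - 19.226*d + 8.325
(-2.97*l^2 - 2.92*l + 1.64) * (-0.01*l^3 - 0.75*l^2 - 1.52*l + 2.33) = 0.0297*l^5 + 2.2567*l^4 + 6.688*l^3 - 3.7117*l^2 - 9.2964*l + 3.8212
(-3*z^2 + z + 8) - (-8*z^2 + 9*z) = 5*z^2 - 8*z + 8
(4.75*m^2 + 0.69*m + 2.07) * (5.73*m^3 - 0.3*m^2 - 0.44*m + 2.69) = 27.2175*m^5 + 2.5287*m^4 + 9.5641*m^3 + 11.8529*m^2 + 0.9453*m + 5.5683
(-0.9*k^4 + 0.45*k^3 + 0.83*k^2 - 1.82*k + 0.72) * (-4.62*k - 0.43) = 4.158*k^5 - 1.692*k^4 - 4.0281*k^3 + 8.0515*k^2 - 2.5438*k - 0.3096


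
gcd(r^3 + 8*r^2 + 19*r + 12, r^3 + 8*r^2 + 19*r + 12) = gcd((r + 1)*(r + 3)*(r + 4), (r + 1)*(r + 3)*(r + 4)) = r^3 + 8*r^2 + 19*r + 12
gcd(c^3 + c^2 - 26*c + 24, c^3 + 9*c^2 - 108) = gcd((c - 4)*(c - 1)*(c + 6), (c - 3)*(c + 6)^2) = c + 6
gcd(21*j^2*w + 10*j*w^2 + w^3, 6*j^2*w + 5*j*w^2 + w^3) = 3*j*w + w^2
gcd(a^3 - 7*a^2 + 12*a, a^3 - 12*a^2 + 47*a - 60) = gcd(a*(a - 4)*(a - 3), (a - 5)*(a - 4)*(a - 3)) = a^2 - 7*a + 12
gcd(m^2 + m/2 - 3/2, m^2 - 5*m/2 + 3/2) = m - 1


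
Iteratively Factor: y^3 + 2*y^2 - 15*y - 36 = (y - 4)*(y^2 + 6*y + 9) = (y - 4)*(y + 3)*(y + 3)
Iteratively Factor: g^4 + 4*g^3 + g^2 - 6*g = (g - 1)*(g^3 + 5*g^2 + 6*g) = (g - 1)*(g + 3)*(g^2 + 2*g) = g*(g - 1)*(g + 3)*(g + 2)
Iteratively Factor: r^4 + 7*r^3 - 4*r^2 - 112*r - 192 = (r + 4)*(r^3 + 3*r^2 - 16*r - 48) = (r + 4)^2*(r^2 - r - 12) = (r - 4)*(r + 4)^2*(r + 3)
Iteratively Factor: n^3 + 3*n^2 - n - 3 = (n - 1)*(n^2 + 4*n + 3) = (n - 1)*(n + 1)*(n + 3)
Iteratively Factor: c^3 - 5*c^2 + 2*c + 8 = (c + 1)*(c^2 - 6*c + 8) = (c - 4)*(c + 1)*(c - 2)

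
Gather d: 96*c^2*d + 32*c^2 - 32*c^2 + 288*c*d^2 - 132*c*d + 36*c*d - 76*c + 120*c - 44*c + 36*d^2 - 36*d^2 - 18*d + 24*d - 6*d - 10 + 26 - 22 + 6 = 288*c*d^2 + d*(96*c^2 - 96*c)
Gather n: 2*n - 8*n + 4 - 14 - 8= -6*n - 18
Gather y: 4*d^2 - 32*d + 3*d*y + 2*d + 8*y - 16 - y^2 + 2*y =4*d^2 - 30*d - y^2 + y*(3*d + 10) - 16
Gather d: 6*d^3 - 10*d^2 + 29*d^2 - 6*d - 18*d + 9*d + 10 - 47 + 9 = 6*d^3 + 19*d^2 - 15*d - 28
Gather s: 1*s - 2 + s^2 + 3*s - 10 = s^2 + 4*s - 12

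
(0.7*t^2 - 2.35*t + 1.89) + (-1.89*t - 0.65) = 0.7*t^2 - 4.24*t + 1.24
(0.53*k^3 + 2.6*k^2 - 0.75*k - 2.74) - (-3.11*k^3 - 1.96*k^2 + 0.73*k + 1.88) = 3.64*k^3 + 4.56*k^2 - 1.48*k - 4.62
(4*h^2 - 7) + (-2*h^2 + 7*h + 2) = 2*h^2 + 7*h - 5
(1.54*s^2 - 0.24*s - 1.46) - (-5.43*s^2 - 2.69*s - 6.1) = 6.97*s^2 + 2.45*s + 4.64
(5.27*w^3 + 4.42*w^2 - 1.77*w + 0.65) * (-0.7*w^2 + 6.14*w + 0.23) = -3.689*w^5 + 29.2638*w^4 + 29.5899*w^3 - 10.3062*w^2 + 3.5839*w + 0.1495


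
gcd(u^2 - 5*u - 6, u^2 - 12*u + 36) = u - 6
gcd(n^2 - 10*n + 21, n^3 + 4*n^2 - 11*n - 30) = n - 3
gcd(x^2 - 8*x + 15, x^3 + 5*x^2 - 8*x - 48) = x - 3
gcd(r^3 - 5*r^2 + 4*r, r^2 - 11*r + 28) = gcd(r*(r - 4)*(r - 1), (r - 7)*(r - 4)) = r - 4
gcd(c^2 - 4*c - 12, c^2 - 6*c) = c - 6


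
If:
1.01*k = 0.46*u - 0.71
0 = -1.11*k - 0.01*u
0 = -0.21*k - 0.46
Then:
No Solution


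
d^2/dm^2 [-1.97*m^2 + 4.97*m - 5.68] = -3.94000000000000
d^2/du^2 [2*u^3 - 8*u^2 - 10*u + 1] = 12*u - 16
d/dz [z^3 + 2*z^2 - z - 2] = 3*z^2 + 4*z - 1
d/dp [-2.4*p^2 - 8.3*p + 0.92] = -4.8*p - 8.3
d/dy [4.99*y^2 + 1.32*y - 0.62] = 9.98*y + 1.32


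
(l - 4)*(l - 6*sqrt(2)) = l^2 - 6*sqrt(2)*l - 4*l + 24*sqrt(2)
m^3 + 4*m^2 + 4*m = m*(m + 2)^2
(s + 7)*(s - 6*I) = s^2 + 7*s - 6*I*s - 42*I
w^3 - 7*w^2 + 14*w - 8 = (w - 4)*(w - 2)*(w - 1)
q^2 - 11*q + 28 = (q - 7)*(q - 4)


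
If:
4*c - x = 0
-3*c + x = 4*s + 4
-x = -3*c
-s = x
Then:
No Solution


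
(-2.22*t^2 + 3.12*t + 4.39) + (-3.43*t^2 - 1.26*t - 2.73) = -5.65*t^2 + 1.86*t + 1.66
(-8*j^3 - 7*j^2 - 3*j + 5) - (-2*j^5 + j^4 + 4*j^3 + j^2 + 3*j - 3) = 2*j^5 - j^4 - 12*j^3 - 8*j^2 - 6*j + 8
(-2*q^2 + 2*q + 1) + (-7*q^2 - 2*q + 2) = 3 - 9*q^2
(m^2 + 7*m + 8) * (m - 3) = m^3 + 4*m^2 - 13*m - 24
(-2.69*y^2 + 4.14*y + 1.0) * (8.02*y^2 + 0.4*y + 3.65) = -21.5738*y^4 + 32.1268*y^3 - 0.1425*y^2 + 15.511*y + 3.65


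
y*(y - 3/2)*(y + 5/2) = y^3 + y^2 - 15*y/4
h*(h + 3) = h^2 + 3*h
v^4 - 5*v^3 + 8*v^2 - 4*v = v*(v - 2)^2*(v - 1)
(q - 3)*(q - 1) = q^2 - 4*q + 3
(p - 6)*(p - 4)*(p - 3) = p^3 - 13*p^2 + 54*p - 72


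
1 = 1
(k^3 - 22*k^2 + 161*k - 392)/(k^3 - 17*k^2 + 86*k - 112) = (k - 7)/(k - 2)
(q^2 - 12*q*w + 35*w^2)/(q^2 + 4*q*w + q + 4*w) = (q^2 - 12*q*w + 35*w^2)/(q^2 + 4*q*w + q + 4*w)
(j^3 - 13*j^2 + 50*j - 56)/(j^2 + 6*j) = (j^3 - 13*j^2 + 50*j - 56)/(j*(j + 6))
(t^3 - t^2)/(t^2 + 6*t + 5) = t^2*(t - 1)/(t^2 + 6*t + 5)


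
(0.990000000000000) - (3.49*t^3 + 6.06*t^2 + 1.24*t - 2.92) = -3.49*t^3 - 6.06*t^2 - 1.24*t + 3.91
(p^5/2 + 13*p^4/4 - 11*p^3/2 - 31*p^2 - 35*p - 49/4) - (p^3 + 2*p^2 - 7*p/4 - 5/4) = p^5/2 + 13*p^4/4 - 13*p^3/2 - 33*p^2 - 133*p/4 - 11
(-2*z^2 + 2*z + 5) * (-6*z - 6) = 12*z^3 - 42*z - 30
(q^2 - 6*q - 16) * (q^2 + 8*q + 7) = q^4 + 2*q^3 - 57*q^2 - 170*q - 112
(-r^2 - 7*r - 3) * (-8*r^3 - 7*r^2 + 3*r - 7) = 8*r^5 + 63*r^4 + 70*r^3 + 7*r^2 + 40*r + 21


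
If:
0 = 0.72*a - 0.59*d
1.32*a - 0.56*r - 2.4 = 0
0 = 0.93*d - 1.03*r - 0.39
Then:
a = 3.11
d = 3.80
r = 3.05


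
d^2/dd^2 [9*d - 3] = 0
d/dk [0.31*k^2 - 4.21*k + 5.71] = 0.62*k - 4.21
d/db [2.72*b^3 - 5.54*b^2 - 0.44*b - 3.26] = 8.16*b^2 - 11.08*b - 0.44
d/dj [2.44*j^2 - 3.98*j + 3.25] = 4.88*j - 3.98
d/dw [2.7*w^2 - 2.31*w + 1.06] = 5.4*w - 2.31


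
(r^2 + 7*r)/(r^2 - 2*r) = (r + 7)/(r - 2)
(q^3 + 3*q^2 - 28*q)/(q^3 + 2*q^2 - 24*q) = (q + 7)/(q + 6)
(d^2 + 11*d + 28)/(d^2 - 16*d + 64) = (d^2 + 11*d + 28)/(d^2 - 16*d + 64)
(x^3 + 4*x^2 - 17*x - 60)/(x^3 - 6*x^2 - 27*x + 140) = (x + 3)/(x - 7)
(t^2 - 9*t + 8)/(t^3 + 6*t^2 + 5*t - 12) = (t - 8)/(t^2 + 7*t + 12)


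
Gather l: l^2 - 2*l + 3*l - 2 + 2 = l^2 + l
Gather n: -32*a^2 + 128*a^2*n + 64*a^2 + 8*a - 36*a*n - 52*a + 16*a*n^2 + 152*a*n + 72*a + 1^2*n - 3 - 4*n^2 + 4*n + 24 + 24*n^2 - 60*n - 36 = 32*a^2 + 28*a + n^2*(16*a + 20) + n*(128*a^2 + 116*a - 55) - 15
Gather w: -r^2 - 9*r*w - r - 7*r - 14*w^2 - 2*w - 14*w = -r^2 - 8*r - 14*w^2 + w*(-9*r - 16)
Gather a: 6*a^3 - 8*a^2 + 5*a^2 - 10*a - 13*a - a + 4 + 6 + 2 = 6*a^3 - 3*a^2 - 24*a + 12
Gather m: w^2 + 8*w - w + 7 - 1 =w^2 + 7*w + 6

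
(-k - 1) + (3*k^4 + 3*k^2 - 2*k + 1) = 3*k^4 + 3*k^2 - 3*k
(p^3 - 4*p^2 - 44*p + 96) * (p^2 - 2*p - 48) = p^5 - 6*p^4 - 84*p^3 + 376*p^2 + 1920*p - 4608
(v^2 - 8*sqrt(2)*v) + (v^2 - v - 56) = 2*v^2 - 8*sqrt(2)*v - v - 56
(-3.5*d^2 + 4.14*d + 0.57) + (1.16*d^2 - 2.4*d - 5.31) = -2.34*d^2 + 1.74*d - 4.74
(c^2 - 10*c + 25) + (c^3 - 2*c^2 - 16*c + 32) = c^3 - c^2 - 26*c + 57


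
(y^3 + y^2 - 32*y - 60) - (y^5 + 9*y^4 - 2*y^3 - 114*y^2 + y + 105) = -y^5 - 9*y^4 + 3*y^3 + 115*y^2 - 33*y - 165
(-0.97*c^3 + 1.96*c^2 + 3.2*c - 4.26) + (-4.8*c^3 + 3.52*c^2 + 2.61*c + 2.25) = -5.77*c^3 + 5.48*c^2 + 5.81*c - 2.01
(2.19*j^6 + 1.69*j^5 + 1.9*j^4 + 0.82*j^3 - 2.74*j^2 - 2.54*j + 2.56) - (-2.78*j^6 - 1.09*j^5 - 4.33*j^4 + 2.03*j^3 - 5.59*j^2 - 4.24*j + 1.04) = 4.97*j^6 + 2.78*j^5 + 6.23*j^4 - 1.21*j^3 + 2.85*j^2 + 1.7*j + 1.52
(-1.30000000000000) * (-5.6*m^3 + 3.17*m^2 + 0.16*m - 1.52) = 7.28*m^3 - 4.121*m^2 - 0.208*m + 1.976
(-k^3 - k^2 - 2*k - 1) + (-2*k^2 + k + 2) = -k^3 - 3*k^2 - k + 1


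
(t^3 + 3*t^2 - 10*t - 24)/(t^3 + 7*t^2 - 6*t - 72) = (t + 2)/(t + 6)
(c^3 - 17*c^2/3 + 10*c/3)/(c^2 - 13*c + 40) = c*(3*c - 2)/(3*(c - 8))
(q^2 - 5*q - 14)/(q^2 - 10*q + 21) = (q + 2)/(q - 3)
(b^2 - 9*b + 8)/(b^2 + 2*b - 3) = (b - 8)/(b + 3)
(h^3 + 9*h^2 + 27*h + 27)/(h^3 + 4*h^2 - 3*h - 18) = (h + 3)/(h - 2)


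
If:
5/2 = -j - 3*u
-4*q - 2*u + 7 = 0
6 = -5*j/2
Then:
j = -12/5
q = 53/30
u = -1/30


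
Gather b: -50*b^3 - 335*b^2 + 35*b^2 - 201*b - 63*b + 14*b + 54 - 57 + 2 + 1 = -50*b^3 - 300*b^2 - 250*b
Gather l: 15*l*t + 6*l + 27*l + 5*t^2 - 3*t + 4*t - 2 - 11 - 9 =l*(15*t + 33) + 5*t^2 + t - 22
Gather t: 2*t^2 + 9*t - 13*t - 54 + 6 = 2*t^2 - 4*t - 48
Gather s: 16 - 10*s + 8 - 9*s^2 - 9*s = -9*s^2 - 19*s + 24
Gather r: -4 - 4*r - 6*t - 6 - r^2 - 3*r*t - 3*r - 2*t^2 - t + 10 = -r^2 + r*(-3*t - 7) - 2*t^2 - 7*t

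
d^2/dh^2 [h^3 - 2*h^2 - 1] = 6*h - 4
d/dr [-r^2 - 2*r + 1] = -2*r - 2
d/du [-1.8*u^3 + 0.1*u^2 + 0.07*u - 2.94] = -5.4*u^2 + 0.2*u + 0.07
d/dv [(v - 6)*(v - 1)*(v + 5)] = 3*v^2 - 4*v - 29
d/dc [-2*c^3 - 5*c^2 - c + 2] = -6*c^2 - 10*c - 1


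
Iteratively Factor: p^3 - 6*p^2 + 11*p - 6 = (p - 3)*(p^2 - 3*p + 2) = (p - 3)*(p - 1)*(p - 2)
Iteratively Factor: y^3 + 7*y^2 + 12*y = (y)*(y^2 + 7*y + 12) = y*(y + 4)*(y + 3)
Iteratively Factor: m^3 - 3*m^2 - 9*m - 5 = (m + 1)*(m^2 - 4*m - 5) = (m - 5)*(m + 1)*(m + 1)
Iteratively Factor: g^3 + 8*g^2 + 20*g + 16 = (g + 2)*(g^2 + 6*g + 8) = (g + 2)*(g + 4)*(g + 2)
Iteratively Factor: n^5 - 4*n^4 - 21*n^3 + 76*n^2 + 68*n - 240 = (n - 3)*(n^4 - n^3 - 24*n^2 + 4*n + 80) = (n - 3)*(n + 2)*(n^3 - 3*n^2 - 18*n + 40) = (n - 3)*(n - 2)*(n + 2)*(n^2 - n - 20) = (n - 3)*(n - 2)*(n + 2)*(n + 4)*(n - 5)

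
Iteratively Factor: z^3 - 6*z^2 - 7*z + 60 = (z + 3)*(z^2 - 9*z + 20) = (z - 5)*(z + 3)*(z - 4)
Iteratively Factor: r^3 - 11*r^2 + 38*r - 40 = (r - 4)*(r^2 - 7*r + 10) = (r - 5)*(r - 4)*(r - 2)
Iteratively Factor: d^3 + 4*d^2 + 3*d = (d + 1)*(d^2 + 3*d) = d*(d + 1)*(d + 3)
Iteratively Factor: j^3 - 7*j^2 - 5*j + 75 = (j - 5)*(j^2 - 2*j - 15) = (j - 5)^2*(j + 3)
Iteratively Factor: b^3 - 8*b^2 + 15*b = (b)*(b^2 - 8*b + 15) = b*(b - 5)*(b - 3)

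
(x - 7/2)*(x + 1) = x^2 - 5*x/2 - 7/2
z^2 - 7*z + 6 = (z - 6)*(z - 1)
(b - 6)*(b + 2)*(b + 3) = b^3 - b^2 - 24*b - 36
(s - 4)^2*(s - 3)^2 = s^4 - 14*s^3 + 73*s^2 - 168*s + 144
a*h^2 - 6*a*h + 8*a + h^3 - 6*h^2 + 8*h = (a + h)*(h - 4)*(h - 2)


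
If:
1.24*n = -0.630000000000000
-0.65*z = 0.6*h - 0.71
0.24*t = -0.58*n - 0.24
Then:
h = 1.18333333333333 - 1.08333333333333*z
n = -0.51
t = 0.23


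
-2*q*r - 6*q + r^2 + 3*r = (-2*q + r)*(r + 3)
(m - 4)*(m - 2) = m^2 - 6*m + 8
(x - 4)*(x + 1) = x^2 - 3*x - 4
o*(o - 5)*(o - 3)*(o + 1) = o^4 - 7*o^3 + 7*o^2 + 15*o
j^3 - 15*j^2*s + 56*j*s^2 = j*(j - 8*s)*(j - 7*s)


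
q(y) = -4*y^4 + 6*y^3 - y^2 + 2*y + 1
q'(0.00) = 2.00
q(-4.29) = -1854.55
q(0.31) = 1.67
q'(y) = -16*y^3 + 18*y^2 - 2*y + 2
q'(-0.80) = 23.31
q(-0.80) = -5.95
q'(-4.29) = 1605.11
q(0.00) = 1.00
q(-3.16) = -603.48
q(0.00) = 1.00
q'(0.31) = 2.63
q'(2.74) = -197.48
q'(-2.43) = 342.73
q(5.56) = -2810.12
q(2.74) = -103.06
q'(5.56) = -2202.75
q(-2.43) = -235.33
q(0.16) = 1.32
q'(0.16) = 2.08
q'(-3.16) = 692.93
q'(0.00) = 2.00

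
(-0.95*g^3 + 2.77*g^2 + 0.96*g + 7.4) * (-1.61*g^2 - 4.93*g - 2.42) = 1.5295*g^5 + 0.223799999999999*g^4 - 12.9027*g^3 - 23.3502*g^2 - 38.8052*g - 17.908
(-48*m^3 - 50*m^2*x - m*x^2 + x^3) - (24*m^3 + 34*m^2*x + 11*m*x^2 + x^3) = -72*m^3 - 84*m^2*x - 12*m*x^2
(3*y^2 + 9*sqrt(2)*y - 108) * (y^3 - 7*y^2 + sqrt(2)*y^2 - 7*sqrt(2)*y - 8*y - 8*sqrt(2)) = 3*y^5 - 21*y^4 + 12*sqrt(2)*y^4 - 84*sqrt(2)*y^3 - 114*y^3 - 204*sqrt(2)*y^2 + 630*y^2 + 720*y + 756*sqrt(2)*y + 864*sqrt(2)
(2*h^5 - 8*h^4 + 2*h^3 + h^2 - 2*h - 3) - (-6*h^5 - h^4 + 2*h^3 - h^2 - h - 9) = 8*h^5 - 7*h^4 + 2*h^2 - h + 6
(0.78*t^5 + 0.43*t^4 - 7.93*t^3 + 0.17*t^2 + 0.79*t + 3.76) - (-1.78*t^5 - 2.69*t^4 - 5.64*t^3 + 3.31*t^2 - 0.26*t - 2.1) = 2.56*t^5 + 3.12*t^4 - 2.29*t^3 - 3.14*t^2 + 1.05*t + 5.86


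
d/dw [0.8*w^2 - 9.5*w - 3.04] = 1.6*w - 9.5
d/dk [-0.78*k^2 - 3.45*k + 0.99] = -1.56*k - 3.45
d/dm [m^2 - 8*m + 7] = 2*m - 8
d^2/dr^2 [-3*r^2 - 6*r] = -6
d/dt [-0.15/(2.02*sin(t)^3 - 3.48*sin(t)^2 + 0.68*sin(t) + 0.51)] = (0.909*sin(t)^2 - 1.044*sin(t) + 0.102)*cos(t)/(2.02*sin(t)^3 - 3.48*sin(t)^2 + 0.68*sin(t) + 0.51)^2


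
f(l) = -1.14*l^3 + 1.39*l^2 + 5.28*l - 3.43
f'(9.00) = -246.72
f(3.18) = -9.24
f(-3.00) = 24.02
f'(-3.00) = -33.84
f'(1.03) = 4.52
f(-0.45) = -5.42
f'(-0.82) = 0.70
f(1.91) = 3.78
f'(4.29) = -45.74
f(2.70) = -1.48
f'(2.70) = -12.15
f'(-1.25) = -3.54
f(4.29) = -45.20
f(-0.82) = -6.20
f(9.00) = -674.38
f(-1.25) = -5.63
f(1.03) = 2.24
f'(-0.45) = 3.34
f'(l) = -3.42*l^2 + 2.78*l + 5.28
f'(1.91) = -1.89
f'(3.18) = -20.46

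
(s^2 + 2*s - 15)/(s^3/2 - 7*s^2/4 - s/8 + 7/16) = 16*(s^2 + 2*s - 15)/(8*s^3 - 28*s^2 - 2*s + 7)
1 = 1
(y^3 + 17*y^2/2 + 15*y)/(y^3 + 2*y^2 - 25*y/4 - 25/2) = 2*y*(y + 6)/(2*y^2 - y - 10)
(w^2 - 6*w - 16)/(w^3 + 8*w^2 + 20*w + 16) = (w - 8)/(w^2 + 6*w + 8)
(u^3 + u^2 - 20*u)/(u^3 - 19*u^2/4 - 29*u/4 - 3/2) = 4*u*(-u^2 - u + 20)/(-4*u^3 + 19*u^2 + 29*u + 6)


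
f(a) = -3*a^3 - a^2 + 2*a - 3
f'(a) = -9*a^2 - 2*a + 2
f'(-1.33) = -11.26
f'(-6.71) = -389.80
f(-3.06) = 67.47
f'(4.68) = -204.48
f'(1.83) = -31.80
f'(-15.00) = -1993.00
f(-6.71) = 844.89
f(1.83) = -21.07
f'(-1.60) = -17.84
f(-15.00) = 9867.00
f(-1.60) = 3.53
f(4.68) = -323.05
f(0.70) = -3.12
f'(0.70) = -3.81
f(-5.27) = 397.78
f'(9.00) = -745.00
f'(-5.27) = -237.42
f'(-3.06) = -76.15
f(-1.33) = -0.37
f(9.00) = -2253.00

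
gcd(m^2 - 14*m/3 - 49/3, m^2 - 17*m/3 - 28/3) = m - 7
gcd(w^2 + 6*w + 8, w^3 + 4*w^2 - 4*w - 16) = w^2 + 6*w + 8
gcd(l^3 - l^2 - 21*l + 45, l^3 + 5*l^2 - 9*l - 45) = l^2 + 2*l - 15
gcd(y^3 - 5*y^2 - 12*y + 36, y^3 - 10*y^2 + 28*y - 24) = y^2 - 8*y + 12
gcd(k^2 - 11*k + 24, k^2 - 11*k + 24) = k^2 - 11*k + 24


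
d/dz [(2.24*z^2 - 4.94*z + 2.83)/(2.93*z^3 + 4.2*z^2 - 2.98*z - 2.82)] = (-6.5632*z^4 + 28.9484*z^3 - 10.8029*z^2 - 36.4056*z + 22.3642)/(8.5849*z^6 + 24.612*z^5 + 0.177199999999999*z^4 - 41.5572*z^3 - 14.8076*z^2 + 16.8072*z + 7.9524)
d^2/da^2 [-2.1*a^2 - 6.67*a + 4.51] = -4.20000000000000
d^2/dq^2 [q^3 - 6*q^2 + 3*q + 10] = 6*q - 12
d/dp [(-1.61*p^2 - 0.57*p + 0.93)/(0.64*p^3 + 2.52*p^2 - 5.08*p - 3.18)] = (1.0304*p^4 + 0.7296*p^3 + 7.8296*p^2 + 5.5524*p + 6.537)/(0.4096*p^6 + 3.2256*p^5 - 0.152*p^4 - 29.6736*p^3 + 9.7792*p^2 + 32.3088*p + 10.1124)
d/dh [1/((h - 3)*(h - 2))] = (5 - 2*h)/(h^4 - 10*h^3 + 37*h^2 - 60*h + 36)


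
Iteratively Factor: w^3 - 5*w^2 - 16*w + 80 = (w + 4)*(w^2 - 9*w + 20) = (w - 4)*(w + 4)*(w - 5)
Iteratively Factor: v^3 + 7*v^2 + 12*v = (v)*(v^2 + 7*v + 12) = v*(v + 3)*(v + 4)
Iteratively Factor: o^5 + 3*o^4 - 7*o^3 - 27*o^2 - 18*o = (o + 3)*(o^4 - 7*o^2 - 6*o) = (o - 3)*(o + 3)*(o^3 + 3*o^2 + 2*o) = (o - 3)*(o + 2)*(o + 3)*(o^2 + o) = (o - 3)*(o + 1)*(o + 2)*(o + 3)*(o)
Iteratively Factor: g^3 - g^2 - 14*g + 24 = (g - 3)*(g^2 + 2*g - 8) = (g - 3)*(g - 2)*(g + 4)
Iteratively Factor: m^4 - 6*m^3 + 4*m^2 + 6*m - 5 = (m + 1)*(m^3 - 7*m^2 + 11*m - 5) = (m - 1)*(m + 1)*(m^2 - 6*m + 5) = (m - 1)^2*(m + 1)*(m - 5)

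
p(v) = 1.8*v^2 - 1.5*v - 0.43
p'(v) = 3.6*v - 1.5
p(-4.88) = 49.76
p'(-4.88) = -19.07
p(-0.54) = 0.90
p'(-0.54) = -3.44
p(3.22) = 13.40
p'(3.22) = 10.09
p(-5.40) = 60.16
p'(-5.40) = -20.94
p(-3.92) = 33.11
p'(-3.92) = -15.61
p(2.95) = 10.81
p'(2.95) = 9.12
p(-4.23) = 38.12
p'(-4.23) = -16.73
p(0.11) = -0.57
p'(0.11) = -1.10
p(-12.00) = 276.77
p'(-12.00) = -44.70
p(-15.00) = 427.07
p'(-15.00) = -55.50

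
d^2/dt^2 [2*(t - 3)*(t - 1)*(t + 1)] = 12*t - 12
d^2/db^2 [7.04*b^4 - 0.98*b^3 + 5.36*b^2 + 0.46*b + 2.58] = 84.48*b^2 - 5.88*b + 10.72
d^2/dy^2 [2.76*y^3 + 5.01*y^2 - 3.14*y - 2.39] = 16.56*y + 10.02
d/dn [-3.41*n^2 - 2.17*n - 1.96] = -6.82*n - 2.17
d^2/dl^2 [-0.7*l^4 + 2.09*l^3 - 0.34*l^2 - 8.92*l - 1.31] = -8.4*l^2 + 12.54*l - 0.68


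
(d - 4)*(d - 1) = d^2 - 5*d + 4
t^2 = t^2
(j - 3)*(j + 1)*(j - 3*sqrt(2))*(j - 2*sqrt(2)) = j^4 - 5*sqrt(2)*j^3 - 2*j^3 + 9*j^2 + 10*sqrt(2)*j^2 - 24*j + 15*sqrt(2)*j - 36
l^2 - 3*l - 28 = (l - 7)*(l + 4)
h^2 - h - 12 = (h - 4)*(h + 3)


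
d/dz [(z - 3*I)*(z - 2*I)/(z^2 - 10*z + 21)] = (5*z^2*(-2 + I) + 54*z - 60 - 105*I)/(z^4 - 20*z^3 + 142*z^2 - 420*z + 441)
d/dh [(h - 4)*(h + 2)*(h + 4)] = 3*h^2 + 4*h - 16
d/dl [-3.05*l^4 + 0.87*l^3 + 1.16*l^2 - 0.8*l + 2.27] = -12.2*l^3 + 2.61*l^2 + 2.32*l - 0.8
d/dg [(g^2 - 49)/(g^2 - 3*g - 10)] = 3*(-g^2 + 26*g - 49)/(g^4 - 6*g^3 - 11*g^2 + 60*g + 100)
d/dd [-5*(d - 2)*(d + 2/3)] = 20/3 - 10*d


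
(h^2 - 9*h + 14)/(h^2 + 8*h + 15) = (h^2 - 9*h + 14)/(h^2 + 8*h + 15)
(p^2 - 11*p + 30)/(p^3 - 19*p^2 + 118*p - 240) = 1/(p - 8)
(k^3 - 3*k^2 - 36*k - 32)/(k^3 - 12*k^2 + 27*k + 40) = (k + 4)/(k - 5)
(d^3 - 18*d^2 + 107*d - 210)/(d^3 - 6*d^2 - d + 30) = (d^2 - 13*d + 42)/(d^2 - d - 6)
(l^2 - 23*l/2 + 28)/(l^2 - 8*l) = (l - 7/2)/l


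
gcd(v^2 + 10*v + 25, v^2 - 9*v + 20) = 1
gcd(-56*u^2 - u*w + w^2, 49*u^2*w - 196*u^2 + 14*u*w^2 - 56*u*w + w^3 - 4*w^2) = 7*u + w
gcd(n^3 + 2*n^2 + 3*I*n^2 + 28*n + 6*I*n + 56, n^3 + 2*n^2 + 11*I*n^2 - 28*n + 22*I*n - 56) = n^2 + n*(2 + 7*I) + 14*I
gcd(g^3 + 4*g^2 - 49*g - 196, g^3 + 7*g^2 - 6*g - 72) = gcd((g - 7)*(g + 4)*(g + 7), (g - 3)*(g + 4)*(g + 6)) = g + 4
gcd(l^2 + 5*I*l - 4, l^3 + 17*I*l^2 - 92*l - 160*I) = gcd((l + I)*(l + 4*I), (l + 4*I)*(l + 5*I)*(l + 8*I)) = l + 4*I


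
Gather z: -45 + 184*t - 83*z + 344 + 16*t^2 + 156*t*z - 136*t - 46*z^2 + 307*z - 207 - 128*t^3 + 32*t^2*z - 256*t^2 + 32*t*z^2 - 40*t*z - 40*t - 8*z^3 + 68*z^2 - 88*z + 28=-128*t^3 - 240*t^2 + 8*t - 8*z^3 + z^2*(32*t + 22) + z*(32*t^2 + 116*t + 136) + 120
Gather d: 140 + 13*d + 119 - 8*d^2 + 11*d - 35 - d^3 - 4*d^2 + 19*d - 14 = -d^3 - 12*d^2 + 43*d + 210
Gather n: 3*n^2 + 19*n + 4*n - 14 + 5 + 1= 3*n^2 + 23*n - 8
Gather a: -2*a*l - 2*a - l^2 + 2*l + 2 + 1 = a*(-2*l - 2) - l^2 + 2*l + 3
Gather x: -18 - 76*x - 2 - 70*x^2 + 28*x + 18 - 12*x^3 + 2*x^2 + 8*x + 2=-12*x^3 - 68*x^2 - 40*x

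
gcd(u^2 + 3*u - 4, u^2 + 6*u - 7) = u - 1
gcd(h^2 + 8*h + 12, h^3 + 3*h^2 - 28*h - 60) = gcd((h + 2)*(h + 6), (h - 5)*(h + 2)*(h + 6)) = h^2 + 8*h + 12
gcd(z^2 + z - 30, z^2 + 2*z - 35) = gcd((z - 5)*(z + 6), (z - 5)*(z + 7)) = z - 5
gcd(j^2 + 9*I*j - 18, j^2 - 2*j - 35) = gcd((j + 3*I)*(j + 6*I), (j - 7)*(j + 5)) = 1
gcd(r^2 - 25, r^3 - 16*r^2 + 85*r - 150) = r - 5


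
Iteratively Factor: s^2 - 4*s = (s)*(s - 4)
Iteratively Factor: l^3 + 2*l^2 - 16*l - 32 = (l + 4)*(l^2 - 2*l - 8) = (l - 4)*(l + 4)*(l + 2)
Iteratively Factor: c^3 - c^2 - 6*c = (c + 2)*(c^2 - 3*c) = c*(c + 2)*(c - 3)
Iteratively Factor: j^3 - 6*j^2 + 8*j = (j - 2)*(j^2 - 4*j) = j*(j - 2)*(j - 4)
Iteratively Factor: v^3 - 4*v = (v - 2)*(v^2 + 2*v) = v*(v - 2)*(v + 2)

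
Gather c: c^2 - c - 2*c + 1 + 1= c^2 - 3*c + 2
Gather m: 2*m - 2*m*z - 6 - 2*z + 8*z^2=m*(2 - 2*z) + 8*z^2 - 2*z - 6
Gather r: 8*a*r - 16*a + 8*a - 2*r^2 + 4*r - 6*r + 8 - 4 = -8*a - 2*r^2 + r*(8*a - 2) + 4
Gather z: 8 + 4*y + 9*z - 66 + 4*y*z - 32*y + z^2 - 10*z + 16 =-28*y + z^2 + z*(4*y - 1) - 42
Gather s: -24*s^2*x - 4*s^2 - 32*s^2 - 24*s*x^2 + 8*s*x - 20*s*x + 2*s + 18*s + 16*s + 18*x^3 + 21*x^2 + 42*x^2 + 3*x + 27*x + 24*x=s^2*(-24*x - 36) + s*(-24*x^2 - 12*x + 36) + 18*x^3 + 63*x^2 + 54*x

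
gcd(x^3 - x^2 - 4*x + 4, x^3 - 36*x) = 1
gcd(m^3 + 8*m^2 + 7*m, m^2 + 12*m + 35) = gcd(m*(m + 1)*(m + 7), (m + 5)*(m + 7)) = m + 7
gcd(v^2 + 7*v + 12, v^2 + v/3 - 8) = v + 3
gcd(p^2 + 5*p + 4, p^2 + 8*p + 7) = p + 1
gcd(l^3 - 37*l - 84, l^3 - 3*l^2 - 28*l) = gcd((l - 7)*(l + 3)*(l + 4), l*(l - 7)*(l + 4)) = l^2 - 3*l - 28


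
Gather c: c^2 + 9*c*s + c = c^2 + c*(9*s + 1)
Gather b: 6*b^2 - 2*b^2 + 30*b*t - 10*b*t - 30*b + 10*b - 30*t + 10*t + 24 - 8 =4*b^2 + b*(20*t - 20) - 20*t + 16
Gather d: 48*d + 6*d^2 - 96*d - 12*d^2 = -6*d^2 - 48*d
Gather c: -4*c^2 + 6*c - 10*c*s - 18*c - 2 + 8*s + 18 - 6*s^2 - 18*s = -4*c^2 + c*(-10*s - 12) - 6*s^2 - 10*s + 16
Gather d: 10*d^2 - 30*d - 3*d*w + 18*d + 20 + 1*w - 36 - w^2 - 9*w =10*d^2 + d*(-3*w - 12) - w^2 - 8*w - 16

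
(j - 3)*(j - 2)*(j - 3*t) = j^3 - 3*j^2*t - 5*j^2 + 15*j*t + 6*j - 18*t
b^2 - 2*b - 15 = (b - 5)*(b + 3)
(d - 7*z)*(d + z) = d^2 - 6*d*z - 7*z^2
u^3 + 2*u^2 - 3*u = u*(u - 1)*(u + 3)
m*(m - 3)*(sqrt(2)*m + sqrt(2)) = sqrt(2)*m^3 - 2*sqrt(2)*m^2 - 3*sqrt(2)*m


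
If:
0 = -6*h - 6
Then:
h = -1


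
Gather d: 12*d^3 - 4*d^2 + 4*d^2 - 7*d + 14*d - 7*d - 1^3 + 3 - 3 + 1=12*d^3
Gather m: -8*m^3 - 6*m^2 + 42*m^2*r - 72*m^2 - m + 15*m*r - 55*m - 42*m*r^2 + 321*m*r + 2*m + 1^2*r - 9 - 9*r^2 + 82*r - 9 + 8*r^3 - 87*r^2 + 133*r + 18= -8*m^3 + m^2*(42*r - 78) + m*(-42*r^2 + 336*r - 54) + 8*r^3 - 96*r^2 + 216*r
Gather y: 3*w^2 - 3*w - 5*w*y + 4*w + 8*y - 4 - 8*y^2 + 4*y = 3*w^2 + w - 8*y^2 + y*(12 - 5*w) - 4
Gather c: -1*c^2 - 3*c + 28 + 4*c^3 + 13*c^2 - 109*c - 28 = 4*c^3 + 12*c^2 - 112*c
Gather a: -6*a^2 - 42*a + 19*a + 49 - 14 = -6*a^2 - 23*a + 35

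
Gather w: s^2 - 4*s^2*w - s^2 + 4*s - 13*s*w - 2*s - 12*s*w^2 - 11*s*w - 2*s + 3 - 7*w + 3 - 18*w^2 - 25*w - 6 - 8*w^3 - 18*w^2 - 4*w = -8*w^3 + w^2*(-12*s - 36) + w*(-4*s^2 - 24*s - 36)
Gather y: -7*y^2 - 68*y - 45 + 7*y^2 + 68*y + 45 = 0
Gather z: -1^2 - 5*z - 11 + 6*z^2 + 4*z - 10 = 6*z^2 - z - 22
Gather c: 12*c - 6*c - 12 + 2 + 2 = 6*c - 8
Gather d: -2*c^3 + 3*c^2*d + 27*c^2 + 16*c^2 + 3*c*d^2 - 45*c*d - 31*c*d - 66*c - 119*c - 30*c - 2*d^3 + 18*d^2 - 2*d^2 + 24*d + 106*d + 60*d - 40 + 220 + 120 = -2*c^3 + 43*c^2 - 215*c - 2*d^3 + d^2*(3*c + 16) + d*(3*c^2 - 76*c + 190) + 300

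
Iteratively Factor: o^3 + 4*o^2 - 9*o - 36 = (o + 3)*(o^2 + o - 12) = (o - 3)*(o + 3)*(o + 4)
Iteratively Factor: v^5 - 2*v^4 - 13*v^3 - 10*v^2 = (v)*(v^4 - 2*v^3 - 13*v^2 - 10*v) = v*(v + 1)*(v^3 - 3*v^2 - 10*v) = v*(v + 1)*(v + 2)*(v^2 - 5*v) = v*(v - 5)*(v + 1)*(v + 2)*(v)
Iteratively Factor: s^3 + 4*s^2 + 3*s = (s + 3)*(s^2 + s) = (s + 1)*(s + 3)*(s)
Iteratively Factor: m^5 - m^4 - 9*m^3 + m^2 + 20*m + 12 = (m - 2)*(m^4 + m^3 - 7*m^2 - 13*m - 6) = (m - 2)*(m + 1)*(m^3 - 7*m - 6) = (m - 3)*(m - 2)*(m + 1)*(m^2 + 3*m + 2) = (m - 3)*(m - 2)*(m + 1)^2*(m + 2)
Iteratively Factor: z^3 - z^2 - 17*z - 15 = (z + 1)*(z^2 - 2*z - 15) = (z - 5)*(z + 1)*(z + 3)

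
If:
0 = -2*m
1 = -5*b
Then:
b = -1/5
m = 0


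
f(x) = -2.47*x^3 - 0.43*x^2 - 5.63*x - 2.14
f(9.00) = -1888.27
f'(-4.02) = -121.92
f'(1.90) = -34.01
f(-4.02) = 174.01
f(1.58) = -21.85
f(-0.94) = 4.82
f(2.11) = -39.14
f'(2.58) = -57.17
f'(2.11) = -40.43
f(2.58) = -61.95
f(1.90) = -31.33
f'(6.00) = -277.55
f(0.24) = -3.55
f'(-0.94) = -11.37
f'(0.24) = -6.26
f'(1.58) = -25.49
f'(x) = -7.41*x^2 - 0.86*x - 5.63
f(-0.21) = -0.95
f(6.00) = -584.92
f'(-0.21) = -5.78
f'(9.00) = -613.58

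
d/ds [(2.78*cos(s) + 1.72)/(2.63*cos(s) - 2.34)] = 11.0288*sin(s)/(2.63*cos(s) - 2.34)^2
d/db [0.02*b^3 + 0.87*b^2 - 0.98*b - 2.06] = 0.06*b^2 + 1.74*b - 0.98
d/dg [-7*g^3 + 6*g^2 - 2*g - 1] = -21*g^2 + 12*g - 2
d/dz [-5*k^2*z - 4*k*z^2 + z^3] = -5*k^2 - 8*k*z + 3*z^2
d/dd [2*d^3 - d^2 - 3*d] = 6*d^2 - 2*d - 3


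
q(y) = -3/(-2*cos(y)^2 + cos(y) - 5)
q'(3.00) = -0.03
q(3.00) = 0.38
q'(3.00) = -0.03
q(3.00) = 0.38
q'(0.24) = 0.06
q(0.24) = 0.51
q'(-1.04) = -0.11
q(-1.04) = 0.60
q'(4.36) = 0.22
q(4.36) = 0.54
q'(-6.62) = -0.08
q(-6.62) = 0.51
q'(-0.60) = -0.13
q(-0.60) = 0.54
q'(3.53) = 0.09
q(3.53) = 0.39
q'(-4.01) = -0.20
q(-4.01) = 0.46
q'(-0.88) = -0.13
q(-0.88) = 0.58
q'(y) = -3*(-4*sin(y)*cos(y) + sin(y))/(-2*cos(y)^2 + cos(y) - 5)^2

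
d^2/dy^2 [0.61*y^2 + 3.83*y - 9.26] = 1.22000000000000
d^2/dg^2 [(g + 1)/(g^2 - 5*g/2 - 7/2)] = 16/(8*g^3 - 84*g^2 + 294*g - 343)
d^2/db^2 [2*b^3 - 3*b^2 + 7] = 12*b - 6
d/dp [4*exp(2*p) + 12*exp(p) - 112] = (8*exp(p) + 12)*exp(p)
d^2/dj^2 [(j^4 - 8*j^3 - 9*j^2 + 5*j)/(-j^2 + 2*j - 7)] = 2*(-j^6 + 6*j^5 - 33*j^4 + 101*j^3 - 819*j^2 + 1281*j + 371)/(j^6 - 6*j^5 + 33*j^4 - 92*j^3 + 231*j^2 - 294*j + 343)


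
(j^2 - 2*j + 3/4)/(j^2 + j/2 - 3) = (j - 1/2)/(j + 2)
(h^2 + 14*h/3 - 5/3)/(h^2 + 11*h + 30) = (h - 1/3)/(h + 6)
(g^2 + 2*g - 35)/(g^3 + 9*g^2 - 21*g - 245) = 1/(g + 7)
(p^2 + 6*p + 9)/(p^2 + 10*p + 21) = (p + 3)/(p + 7)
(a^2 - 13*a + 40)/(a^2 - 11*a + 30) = (a - 8)/(a - 6)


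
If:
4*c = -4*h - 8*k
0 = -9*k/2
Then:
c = -h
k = 0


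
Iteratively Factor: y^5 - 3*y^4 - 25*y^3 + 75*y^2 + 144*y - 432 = (y - 3)*(y^4 - 25*y^2 + 144) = (y - 4)*(y - 3)*(y^3 + 4*y^2 - 9*y - 36) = (y - 4)*(y - 3)^2*(y^2 + 7*y + 12) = (y - 4)*(y - 3)^2*(y + 4)*(y + 3)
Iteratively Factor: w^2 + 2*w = (w)*(w + 2)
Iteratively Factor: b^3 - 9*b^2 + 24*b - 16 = (b - 4)*(b^2 - 5*b + 4) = (b - 4)*(b - 1)*(b - 4)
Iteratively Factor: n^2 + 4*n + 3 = (n + 3)*(n + 1)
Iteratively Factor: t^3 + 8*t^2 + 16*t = (t + 4)*(t^2 + 4*t) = t*(t + 4)*(t + 4)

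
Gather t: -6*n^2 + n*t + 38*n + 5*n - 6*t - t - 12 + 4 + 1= -6*n^2 + 43*n + t*(n - 7) - 7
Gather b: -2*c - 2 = -2*c - 2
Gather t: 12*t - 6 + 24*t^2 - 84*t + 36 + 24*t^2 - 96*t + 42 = 48*t^2 - 168*t + 72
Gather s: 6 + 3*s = 3*s + 6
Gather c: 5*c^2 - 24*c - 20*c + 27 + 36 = 5*c^2 - 44*c + 63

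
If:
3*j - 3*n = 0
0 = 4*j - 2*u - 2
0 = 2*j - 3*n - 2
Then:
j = -2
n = -2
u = -5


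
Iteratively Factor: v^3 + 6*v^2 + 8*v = (v + 4)*(v^2 + 2*v) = (v + 2)*(v + 4)*(v)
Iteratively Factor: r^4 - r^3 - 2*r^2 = (r)*(r^3 - r^2 - 2*r) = r*(r + 1)*(r^2 - 2*r) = r*(r - 2)*(r + 1)*(r)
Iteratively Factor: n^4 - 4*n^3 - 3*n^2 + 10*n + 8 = (n - 2)*(n^3 - 2*n^2 - 7*n - 4) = (n - 2)*(n + 1)*(n^2 - 3*n - 4) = (n - 4)*(n - 2)*(n + 1)*(n + 1)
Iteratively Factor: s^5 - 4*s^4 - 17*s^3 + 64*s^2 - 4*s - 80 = (s + 4)*(s^4 - 8*s^3 + 15*s^2 + 4*s - 20) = (s + 1)*(s + 4)*(s^3 - 9*s^2 + 24*s - 20) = (s - 2)*(s + 1)*(s + 4)*(s^2 - 7*s + 10) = (s - 5)*(s - 2)*(s + 1)*(s + 4)*(s - 2)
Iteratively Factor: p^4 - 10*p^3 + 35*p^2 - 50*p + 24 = (p - 2)*(p^3 - 8*p^2 + 19*p - 12) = (p - 4)*(p - 2)*(p^2 - 4*p + 3) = (p - 4)*(p - 2)*(p - 1)*(p - 3)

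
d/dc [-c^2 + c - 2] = 1 - 2*c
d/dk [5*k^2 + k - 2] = 10*k + 1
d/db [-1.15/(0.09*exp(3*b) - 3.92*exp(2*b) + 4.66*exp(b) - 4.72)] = (0.3105*exp(2*b) - 9.016*exp(b) + 5.359)*exp(b)/(0.09*exp(3*b) - 3.92*exp(2*b) + 4.66*exp(b) - 4.72)^2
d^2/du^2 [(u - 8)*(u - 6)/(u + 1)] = 126/(u^3 + 3*u^2 + 3*u + 1)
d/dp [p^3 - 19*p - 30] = 3*p^2 - 19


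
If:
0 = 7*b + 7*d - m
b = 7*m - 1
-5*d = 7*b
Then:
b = -5/103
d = 7/103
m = 14/103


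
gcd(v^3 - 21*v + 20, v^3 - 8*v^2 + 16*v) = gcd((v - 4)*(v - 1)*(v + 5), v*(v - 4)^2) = v - 4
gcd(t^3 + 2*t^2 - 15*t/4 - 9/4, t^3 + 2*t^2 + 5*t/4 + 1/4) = t + 1/2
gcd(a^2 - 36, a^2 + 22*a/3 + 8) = a + 6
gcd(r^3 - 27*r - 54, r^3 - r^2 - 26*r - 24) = r - 6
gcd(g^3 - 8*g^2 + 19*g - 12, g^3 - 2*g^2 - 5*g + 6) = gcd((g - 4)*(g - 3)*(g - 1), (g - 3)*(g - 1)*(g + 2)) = g^2 - 4*g + 3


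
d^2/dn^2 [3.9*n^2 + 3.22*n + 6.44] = 7.80000000000000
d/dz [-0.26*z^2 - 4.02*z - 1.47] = -0.52*z - 4.02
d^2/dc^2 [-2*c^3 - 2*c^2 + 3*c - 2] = -12*c - 4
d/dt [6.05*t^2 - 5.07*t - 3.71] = 12.1*t - 5.07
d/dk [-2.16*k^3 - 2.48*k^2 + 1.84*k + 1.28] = -6.48*k^2 - 4.96*k + 1.84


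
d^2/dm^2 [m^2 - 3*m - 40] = 2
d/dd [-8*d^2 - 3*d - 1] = -16*d - 3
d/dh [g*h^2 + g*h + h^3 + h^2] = 2*g*h + g + 3*h^2 + 2*h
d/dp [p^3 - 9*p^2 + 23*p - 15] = 3*p^2 - 18*p + 23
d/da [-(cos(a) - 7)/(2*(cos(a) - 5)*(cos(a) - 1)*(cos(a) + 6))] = (-2*cos(a)^3 + 21*cos(a)^2 - 187)*sin(a)/(2*(cos(a) - 5)^2*(cos(a) - 1)^2*(cos(a) + 6)^2)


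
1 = 1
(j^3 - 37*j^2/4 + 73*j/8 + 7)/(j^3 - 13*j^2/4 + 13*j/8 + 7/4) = (j - 8)/(j - 2)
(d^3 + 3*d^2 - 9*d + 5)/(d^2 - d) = d + 4 - 5/d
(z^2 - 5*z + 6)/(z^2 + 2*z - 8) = (z - 3)/(z + 4)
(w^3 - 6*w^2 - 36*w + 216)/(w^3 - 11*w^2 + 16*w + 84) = (w^2 - 36)/(w^2 - 5*w - 14)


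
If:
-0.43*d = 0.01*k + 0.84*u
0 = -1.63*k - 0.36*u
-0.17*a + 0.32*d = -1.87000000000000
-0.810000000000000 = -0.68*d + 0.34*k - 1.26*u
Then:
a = -279.88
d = -154.53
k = -17.52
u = 79.31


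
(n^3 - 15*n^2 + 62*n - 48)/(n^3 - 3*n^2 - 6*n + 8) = (n^2 - 14*n + 48)/(n^2 - 2*n - 8)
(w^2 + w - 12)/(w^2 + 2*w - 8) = (w - 3)/(w - 2)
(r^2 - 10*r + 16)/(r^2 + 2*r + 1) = (r^2 - 10*r + 16)/(r^2 + 2*r + 1)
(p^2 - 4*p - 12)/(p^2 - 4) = (p - 6)/(p - 2)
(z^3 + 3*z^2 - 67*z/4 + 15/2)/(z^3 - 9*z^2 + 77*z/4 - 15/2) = (z + 6)/(z - 6)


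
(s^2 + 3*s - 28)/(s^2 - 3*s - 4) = (s + 7)/(s + 1)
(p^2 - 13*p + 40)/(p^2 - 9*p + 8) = (p - 5)/(p - 1)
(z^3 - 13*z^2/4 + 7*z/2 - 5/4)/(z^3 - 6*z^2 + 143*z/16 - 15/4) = 4*(z^2 - 2*z + 1)/(4*z^2 - 19*z + 12)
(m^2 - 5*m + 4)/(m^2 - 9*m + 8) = (m - 4)/(m - 8)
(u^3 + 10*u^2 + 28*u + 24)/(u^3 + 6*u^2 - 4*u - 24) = (u + 2)/(u - 2)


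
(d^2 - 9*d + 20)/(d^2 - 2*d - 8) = (d - 5)/(d + 2)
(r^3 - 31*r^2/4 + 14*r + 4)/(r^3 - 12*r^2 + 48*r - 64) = (r + 1/4)/(r - 4)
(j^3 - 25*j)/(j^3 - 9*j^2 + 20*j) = (j + 5)/(j - 4)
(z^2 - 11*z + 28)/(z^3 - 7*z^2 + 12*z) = (z - 7)/(z*(z - 3))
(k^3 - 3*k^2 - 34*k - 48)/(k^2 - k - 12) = (k^2 - 6*k - 16)/(k - 4)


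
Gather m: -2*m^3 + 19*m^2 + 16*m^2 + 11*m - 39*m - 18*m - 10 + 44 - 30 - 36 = -2*m^3 + 35*m^2 - 46*m - 32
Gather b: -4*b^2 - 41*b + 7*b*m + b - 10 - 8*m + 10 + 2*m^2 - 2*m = -4*b^2 + b*(7*m - 40) + 2*m^2 - 10*m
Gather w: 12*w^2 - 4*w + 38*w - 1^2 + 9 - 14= 12*w^2 + 34*w - 6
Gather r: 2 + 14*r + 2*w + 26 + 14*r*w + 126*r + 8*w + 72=r*(14*w + 140) + 10*w + 100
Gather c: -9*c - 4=-9*c - 4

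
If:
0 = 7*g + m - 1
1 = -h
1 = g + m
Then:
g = 0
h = -1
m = 1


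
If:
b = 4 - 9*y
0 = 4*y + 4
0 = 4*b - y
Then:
No Solution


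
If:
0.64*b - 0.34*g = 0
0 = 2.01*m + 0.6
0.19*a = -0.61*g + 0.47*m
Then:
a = -3.21052631578947*g - 0.738413197172035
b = 0.53125*g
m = -0.30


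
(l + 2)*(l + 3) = l^2 + 5*l + 6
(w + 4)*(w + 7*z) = w^2 + 7*w*z + 4*w + 28*z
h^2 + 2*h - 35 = (h - 5)*(h + 7)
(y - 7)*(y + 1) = y^2 - 6*y - 7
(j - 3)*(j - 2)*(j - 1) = j^3 - 6*j^2 + 11*j - 6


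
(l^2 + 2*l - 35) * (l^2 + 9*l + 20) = l^4 + 11*l^3 + 3*l^2 - 275*l - 700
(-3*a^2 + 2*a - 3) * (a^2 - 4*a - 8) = -3*a^4 + 14*a^3 + 13*a^2 - 4*a + 24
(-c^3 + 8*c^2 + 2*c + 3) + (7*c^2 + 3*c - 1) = -c^3 + 15*c^2 + 5*c + 2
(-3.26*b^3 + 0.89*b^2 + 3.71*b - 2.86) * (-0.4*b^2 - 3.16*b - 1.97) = 1.304*b^5 + 9.9456*b^4 + 2.1258*b^3 - 12.3329*b^2 + 1.7289*b + 5.6342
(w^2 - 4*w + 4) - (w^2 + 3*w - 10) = 14 - 7*w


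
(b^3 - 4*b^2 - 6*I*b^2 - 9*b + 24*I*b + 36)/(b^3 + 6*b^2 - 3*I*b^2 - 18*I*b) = (b^2 - b*(4 + 3*I) + 12*I)/(b*(b + 6))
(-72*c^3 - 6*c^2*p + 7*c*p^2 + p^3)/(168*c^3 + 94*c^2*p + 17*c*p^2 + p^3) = (-3*c + p)/(7*c + p)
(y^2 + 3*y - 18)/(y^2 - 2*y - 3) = (y + 6)/(y + 1)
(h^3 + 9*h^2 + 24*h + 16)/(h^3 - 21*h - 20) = (h + 4)/(h - 5)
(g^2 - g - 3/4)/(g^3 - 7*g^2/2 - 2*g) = (g - 3/2)/(g*(g - 4))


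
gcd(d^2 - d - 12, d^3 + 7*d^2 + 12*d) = d + 3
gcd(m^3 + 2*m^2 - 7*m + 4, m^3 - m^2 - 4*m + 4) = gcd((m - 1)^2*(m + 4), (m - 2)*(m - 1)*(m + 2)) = m - 1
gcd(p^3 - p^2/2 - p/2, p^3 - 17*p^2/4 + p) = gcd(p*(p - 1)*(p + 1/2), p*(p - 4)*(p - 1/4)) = p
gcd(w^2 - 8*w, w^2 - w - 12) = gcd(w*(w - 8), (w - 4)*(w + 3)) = 1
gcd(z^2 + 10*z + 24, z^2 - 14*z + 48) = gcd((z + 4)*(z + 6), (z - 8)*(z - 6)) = 1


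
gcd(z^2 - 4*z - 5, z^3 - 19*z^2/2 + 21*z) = 1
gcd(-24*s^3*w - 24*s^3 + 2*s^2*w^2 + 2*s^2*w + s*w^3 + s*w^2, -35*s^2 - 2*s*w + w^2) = 1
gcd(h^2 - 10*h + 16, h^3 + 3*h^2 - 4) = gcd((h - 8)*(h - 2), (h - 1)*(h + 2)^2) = 1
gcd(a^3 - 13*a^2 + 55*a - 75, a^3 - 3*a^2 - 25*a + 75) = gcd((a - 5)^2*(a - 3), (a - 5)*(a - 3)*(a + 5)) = a^2 - 8*a + 15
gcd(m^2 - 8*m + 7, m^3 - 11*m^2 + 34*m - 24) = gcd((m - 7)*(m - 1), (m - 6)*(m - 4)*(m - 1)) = m - 1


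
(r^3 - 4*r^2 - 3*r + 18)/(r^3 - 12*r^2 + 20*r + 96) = (r^2 - 6*r + 9)/(r^2 - 14*r + 48)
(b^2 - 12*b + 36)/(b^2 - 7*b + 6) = (b - 6)/(b - 1)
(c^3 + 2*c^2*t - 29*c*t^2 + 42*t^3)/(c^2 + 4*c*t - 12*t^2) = (c^2 + 4*c*t - 21*t^2)/(c + 6*t)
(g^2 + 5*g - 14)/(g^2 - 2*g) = (g + 7)/g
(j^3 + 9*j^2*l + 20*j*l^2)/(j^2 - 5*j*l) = (j^2 + 9*j*l + 20*l^2)/(j - 5*l)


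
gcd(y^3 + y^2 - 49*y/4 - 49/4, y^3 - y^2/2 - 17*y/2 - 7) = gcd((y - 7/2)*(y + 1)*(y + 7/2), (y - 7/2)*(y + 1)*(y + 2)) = y^2 - 5*y/2 - 7/2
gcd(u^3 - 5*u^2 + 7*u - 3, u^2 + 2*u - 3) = u - 1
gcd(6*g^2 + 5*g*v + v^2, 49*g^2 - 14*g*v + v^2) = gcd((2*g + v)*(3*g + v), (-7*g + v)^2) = 1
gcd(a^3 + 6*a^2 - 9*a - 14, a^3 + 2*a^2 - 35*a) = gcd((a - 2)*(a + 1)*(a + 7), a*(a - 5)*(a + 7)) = a + 7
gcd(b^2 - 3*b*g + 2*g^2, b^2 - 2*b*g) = b - 2*g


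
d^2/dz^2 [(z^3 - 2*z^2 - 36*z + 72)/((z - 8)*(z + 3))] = 6*(z^3 + 144*z^2 - 648*z + 2232)/(z^6 - 15*z^5 + 3*z^4 + 595*z^3 - 72*z^2 - 8640*z - 13824)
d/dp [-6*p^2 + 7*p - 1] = 7 - 12*p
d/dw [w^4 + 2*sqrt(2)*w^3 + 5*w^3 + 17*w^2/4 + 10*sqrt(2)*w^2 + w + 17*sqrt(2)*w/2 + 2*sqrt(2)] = 4*w^3 + 6*sqrt(2)*w^2 + 15*w^2 + 17*w/2 + 20*sqrt(2)*w + 1 + 17*sqrt(2)/2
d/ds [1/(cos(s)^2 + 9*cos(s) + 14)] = (2*cos(s) + 9)*sin(s)/(cos(s)^2 + 9*cos(s) + 14)^2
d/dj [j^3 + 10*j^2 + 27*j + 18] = 3*j^2 + 20*j + 27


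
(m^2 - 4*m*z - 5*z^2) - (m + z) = m^2 - 4*m*z - m - 5*z^2 - z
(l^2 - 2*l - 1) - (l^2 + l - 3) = 2 - 3*l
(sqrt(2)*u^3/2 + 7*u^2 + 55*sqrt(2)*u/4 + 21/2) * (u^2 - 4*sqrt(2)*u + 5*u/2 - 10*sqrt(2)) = sqrt(2)*u^5/2 + 5*sqrt(2)*u^4/4 + 3*u^4 - 57*sqrt(2)*u^3/4 + 15*u^3/2 - 199*u^2/2 - 285*sqrt(2)*u^2/8 - 995*u/4 - 42*sqrt(2)*u - 105*sqrt(2)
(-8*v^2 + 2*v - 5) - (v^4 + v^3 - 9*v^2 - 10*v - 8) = -v^4 - v^3 + v^2 + 12*v + 3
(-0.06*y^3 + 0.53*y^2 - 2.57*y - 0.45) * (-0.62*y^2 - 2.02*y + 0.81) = 0.0372*y^5 - 0.2074*y^4 + 0.4742*y^3 + 5.8997*y^2 - 1.1727*y - 0.3645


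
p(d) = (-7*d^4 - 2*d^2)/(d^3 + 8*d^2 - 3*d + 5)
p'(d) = (-28*d^3 - 4*d)/(d^3 + 8*d^2 - 3*d + 5) + (-7*d^4 - 2*d^2)*(-3*d^2 - 16*d + 3)/(d^3 + 8*d^2 - 3*d + 5)^2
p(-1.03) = -0.65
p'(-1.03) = 1.56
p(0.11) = -0.01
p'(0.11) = -0.10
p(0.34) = -0.07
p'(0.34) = -0.46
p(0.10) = -0.00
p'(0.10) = -0.09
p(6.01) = -18.67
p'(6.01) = -4.75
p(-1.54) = -1.77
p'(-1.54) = 2.89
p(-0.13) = -0.01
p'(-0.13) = 0.10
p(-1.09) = -0.74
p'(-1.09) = 1.70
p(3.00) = -6.16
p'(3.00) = -3.42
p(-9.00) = 940.59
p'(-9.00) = 1425.49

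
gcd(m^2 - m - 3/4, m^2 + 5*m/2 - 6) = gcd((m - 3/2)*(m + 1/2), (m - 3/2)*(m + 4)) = m - 3/2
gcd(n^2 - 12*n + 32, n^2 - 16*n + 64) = n - 8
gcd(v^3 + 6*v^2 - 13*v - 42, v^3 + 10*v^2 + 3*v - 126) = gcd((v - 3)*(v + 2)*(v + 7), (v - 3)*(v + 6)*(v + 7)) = v^2 + 4*v - 21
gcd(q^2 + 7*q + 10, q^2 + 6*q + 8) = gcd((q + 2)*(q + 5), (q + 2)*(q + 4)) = q + 2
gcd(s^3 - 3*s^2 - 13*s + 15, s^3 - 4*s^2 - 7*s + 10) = s^2 - 6*s + 5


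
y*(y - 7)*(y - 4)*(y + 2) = y^4 - 9*y^3 + 6*y^2 + 56*y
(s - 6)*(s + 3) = s^2 - 3*s - 18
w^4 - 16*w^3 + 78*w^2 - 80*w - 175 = (w - 7)*(w - 5)^2*(w + 1)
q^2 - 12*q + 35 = (q - 7)*(q - 5)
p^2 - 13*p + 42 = (p - 7)*(p - 6)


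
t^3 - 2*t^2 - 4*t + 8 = (t - 2)^2*(t + 2)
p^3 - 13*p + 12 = (p - 3)*(p - 1)*(p + 4)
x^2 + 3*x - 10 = (x - 2)*(x + 5)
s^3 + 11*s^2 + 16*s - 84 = (s - 2)*(s + 6)*(s + 7)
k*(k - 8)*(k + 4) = k^3 - 4*k^2 - 32*k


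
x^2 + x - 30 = (x - 5)*(x + 6)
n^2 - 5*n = n*(n - 5)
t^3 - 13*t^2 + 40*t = t*(t - 8)*(t - 5)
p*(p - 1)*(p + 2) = p^3 + p^2 - 2*p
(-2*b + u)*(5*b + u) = -10*b^2 + 3*b*u + u^2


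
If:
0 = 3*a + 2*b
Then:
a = -2*b/3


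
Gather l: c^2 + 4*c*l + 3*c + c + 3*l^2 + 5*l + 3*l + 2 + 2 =c^2 + 4*c + 3*l^2 + l*(4*c + 8) + 4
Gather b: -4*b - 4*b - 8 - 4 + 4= -8*b - 8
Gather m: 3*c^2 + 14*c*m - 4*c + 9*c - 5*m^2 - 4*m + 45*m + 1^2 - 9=3*c^2 + 5*c - 5*m^2 + m*(14*c + 41) - 8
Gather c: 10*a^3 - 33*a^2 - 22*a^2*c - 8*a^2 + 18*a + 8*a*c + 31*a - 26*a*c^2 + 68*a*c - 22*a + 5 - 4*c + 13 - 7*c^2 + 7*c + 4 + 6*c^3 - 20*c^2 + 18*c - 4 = 10*a^3 - 41*a^2 + 27*a + 6*c^3 + c^2*(-26*a - 27) + c*(-22*a^2 + 76*a + 21) + 18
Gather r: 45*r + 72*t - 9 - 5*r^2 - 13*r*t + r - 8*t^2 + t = -5*r^2 + r*(46 - 13*t) - 8*t^2 + 73*t - 9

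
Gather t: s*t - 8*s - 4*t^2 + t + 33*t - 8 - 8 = -8*s - 4*t^2 + t*(s + 34) - 16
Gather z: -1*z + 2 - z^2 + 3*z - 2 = -z^2 + 2*z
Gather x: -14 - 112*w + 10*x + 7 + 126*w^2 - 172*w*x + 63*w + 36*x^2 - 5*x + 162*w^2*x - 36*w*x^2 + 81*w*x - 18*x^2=126*w^2 - 49*w + x^2*(18 - 36*w) + x*(162*w^2 - 91*w + 5) - 7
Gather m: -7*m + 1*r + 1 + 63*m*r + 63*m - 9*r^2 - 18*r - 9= m*(63*r + 56) - 9*r^2 - 17*r - 8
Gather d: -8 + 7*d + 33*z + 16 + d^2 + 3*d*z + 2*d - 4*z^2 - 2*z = d^2 + d*(3*z + 9) - 4*z^2 + 31*z + 8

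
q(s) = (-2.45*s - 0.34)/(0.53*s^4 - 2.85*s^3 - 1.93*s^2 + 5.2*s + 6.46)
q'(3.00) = -0.15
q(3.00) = 0.26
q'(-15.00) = 0.00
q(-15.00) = 0.00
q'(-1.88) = 0.41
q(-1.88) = 0.28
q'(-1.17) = 0.51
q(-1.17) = 0.77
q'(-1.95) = 0.36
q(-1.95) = 0.25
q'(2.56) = -0.38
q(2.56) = 0.37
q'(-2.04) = 0.30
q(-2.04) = 0.22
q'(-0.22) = -0.51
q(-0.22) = 0.04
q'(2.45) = -0.51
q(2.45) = 0.42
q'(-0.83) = -1.21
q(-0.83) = 0.63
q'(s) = (-2.45*s - 0.34)*(-2.12*s^3 + 8.55*s^2 + 3.86*s - 5.2)/(0.53*s^4 - 2.85*s^3 - 1.93*s^2 + 5.2*s + 6.46)^2 - 2.45/(0.53*s^4 - 2.85*s^3 - 1.93*s^2 + 5.2*s + 6.46)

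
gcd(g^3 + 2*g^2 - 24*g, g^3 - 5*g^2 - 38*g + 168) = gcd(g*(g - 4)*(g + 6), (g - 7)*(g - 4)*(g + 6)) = g^2 + 2*g - 24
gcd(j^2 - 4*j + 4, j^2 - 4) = j - 2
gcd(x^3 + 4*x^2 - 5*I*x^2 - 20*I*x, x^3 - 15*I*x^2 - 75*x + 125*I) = x - 5*I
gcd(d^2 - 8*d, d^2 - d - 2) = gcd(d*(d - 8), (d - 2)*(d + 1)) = 1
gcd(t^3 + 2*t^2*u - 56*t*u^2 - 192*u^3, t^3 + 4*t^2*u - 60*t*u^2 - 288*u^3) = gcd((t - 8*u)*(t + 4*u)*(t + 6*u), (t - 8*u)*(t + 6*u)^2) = t^2 - 2*t*u - 48*u^2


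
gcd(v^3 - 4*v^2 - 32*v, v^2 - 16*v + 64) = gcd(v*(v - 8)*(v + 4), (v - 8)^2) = v - 8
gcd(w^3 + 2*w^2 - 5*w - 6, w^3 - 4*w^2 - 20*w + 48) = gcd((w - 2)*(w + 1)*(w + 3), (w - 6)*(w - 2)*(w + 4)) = w - 2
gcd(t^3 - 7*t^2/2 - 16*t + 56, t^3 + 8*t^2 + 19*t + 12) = t + 4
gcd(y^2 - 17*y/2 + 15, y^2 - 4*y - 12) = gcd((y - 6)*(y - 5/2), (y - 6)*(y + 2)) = y - 6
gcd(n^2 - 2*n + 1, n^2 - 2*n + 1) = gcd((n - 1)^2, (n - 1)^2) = n^2 - 2*n + 1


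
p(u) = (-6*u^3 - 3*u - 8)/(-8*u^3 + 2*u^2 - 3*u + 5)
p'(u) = (-18*u^2 - 3)/(-8*u^3 + 2*u^2 - 3*u + 5) + (24*u^2 - 4*u + 3)*(-6*u^3 - 3*u - 8)/(-8*u^3 + 2*u^2 - 3*u + 5)^2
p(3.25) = 0.87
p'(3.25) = -0.07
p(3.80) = 0.84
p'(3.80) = -0.04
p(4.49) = 0.82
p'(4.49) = -0.02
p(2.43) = 0.96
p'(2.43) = -0.20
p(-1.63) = 0.46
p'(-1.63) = -0.34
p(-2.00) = 0.55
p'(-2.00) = -0.19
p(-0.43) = -0.85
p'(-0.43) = -1.94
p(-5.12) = 0.71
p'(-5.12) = -0.01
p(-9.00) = 0.73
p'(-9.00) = 0.00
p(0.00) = -1.60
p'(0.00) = -1.56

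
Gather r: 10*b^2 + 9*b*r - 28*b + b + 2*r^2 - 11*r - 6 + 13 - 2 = 10*b^2 - 27*b + 2*r^2 + r*(9*b - 11) + 5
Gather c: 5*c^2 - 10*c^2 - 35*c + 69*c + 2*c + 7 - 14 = -5*c^2 + 36*c - 7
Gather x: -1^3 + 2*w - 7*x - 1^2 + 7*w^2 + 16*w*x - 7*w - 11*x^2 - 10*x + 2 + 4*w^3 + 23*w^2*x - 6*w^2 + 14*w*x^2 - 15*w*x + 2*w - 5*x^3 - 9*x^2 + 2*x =4*w^3 + w^2 - 3*w - 5*x^3 + x^2*(14*w - 20) + x*(23*w^2 + w - 15)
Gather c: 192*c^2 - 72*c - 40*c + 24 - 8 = 192*c^2 - 112*c + 16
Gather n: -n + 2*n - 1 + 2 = n + 1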